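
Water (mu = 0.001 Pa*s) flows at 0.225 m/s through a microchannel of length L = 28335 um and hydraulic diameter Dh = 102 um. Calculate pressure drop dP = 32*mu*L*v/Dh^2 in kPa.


Step 1: Convert to SI: L = 28335e-6 m, Dh = 102e-6 m
Step 2: dP = 32 * 0.001 * 28335e-6 * 0.225 / (102e-6)^2
Step 3: dP = 19609.00 Pa
Step 4: Convert to kPa: dP = 19.61 kPa


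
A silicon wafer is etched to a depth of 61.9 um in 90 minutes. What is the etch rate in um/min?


Step 1: Etch rate = depth / time
Step 2: rate = 61.9 / 90
rate = 0.688 um/min


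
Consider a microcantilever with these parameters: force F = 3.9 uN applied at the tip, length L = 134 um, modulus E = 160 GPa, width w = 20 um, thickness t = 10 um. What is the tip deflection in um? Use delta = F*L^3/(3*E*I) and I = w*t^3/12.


Step 1: Calculate the second moment of area.
I = w * t^3 / 12 = 20 * 10^3 / 12 = 1666.6667 um^4
Step 2: Convert E to consistent units (1 GPa = 1000 uN/um^2).
E = 160 GPa = 160000 uN/um^2
Step 3: Calculate tip deflection.
delta = F * L^3 / (3 * E * I)
delta = 3.9 * 134^3 / (3 * 160000 * 1666.6667)
delta = 0.0117 um


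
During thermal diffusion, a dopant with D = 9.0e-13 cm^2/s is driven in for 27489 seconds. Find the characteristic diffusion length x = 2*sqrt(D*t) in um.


Step 1: Compute D*t = 9.0e-13 * 27489 = 2.47401e-08 cm^2
Step 2: sqrt(D*t) = 1.5729e-04 cm
Step 3: x = 2 * 1.5729e-04 cm = 3.1458e-04 cm
Step 4: Convert to um (1 cm = 1e4 um): x = 3.146 um


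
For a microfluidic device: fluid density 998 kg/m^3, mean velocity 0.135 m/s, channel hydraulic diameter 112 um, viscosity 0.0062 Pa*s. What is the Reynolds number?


Step 1: Convert Dh to meters: Dh = 112e-6 m
Step 2: Re = rho * v * Dh / mu
Re = 998 * 0.135 * 112e-6 / 0.0062
Re = 2.434


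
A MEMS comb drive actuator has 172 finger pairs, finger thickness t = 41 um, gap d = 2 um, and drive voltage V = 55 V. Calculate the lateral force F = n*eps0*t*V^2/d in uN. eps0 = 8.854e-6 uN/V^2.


Step 1: Parameters: n=172, eps0=8.854e-6 uN/V^2, t=41 um, V=55 V, d=2 um
Step 2: V^2 = 3025
Step 3: F = 172 * 8.854e-6 * 41 * 3025 / 2
F = 94.438 uN


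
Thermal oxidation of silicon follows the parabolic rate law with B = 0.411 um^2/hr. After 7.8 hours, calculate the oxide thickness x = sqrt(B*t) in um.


Step 1: Compute B*t = 0.411 * 7.8 = 3.2058
Step 2: x = sqrt(3.2058)
x = 1.79 um


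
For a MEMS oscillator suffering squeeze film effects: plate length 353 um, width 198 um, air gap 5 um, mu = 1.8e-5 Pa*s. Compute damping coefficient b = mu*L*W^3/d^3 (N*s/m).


Step 1: Convert to SI.
L = 353e-6 m, W = 198e-6 m, d = 5e-6 m
Step 2: W^3 = (198e-6)^3 = 7.76e-12 m^3
Step 3: d^3 = (5e-6)^3 = 1.25e-16 m^3
Step 4: b = 1.8e-5 * 353e-6 * 7.76e-12 / 1.25e-16
b = 3.95e-04 N*s/m


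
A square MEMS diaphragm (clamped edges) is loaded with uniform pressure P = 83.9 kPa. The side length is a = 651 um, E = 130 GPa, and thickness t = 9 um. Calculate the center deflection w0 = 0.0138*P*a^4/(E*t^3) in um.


Step 1: Convert pressure to compatible units (E is in GPa, so P in GPa).
P = 83.9 kPa = 83.9e-6 GPa
Step 2: Compute numerator: 0.0138 * P * a^4.
a^4 = 651^4 = 179607287601
numerator = 0.0138 * 83.9e-6 * 179607287601 = 2.079529e+05
Step 3: Compute denominator: E * t^3 = 130 * 9^3 = 94770
Step 4: w0 = numerator / denominator = 2.079529e+05 / 94770 = 2.1943 um


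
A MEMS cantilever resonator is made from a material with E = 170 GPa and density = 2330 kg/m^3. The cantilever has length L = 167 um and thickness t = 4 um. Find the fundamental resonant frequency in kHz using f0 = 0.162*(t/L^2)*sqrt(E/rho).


Step 1: Convert units to SI.
t_SI = 4e-6 m, L_SI = 167e-6 m
Step 2: Calculate sqrt(E/rho).
sqrt(170e9 / 2330) = 8541.74 m/s
Step 3: Compute f0.
f0 = 0.162 * 4e-6 / (167e-6)^2 * 8541.74 = 198467.0 Hz = 198.47 kHz


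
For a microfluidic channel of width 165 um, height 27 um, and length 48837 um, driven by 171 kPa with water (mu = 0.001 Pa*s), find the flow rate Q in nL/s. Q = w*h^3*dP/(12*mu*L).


Step 1: Convert all dimensions to SI (meters).
w = 165e-6 m, h = 27e-6 m, L = 48837e-6 m, dP = 171e3 Pa
Step 2: Q = w * h^3 * dP / (12 * mu * L)
Q = 165e-6 * (27e-6)^3 * 171e3 / (12 * 0.001 * 48837e-6) = 9.4763507e-10 m^3/s
Step 3: Convert Q from m^3/s to nL/s (1 m^3 = 1e12 nL, so multiply by 1e12).
Q = 947.635 nL/s


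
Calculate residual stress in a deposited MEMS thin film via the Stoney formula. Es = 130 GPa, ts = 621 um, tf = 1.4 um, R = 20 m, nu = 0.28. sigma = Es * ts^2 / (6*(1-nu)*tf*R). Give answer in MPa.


Step 1: Compute numerator: Es * ts^2 = 130 * 621^2 = 50133330 (GPa*um^2)
Step 2: Compute denominator (R in um): 6*(1-nu)*tf*R = 6*0.72*1.4*20e6 = 120960000.0 (um^2)
Step 3: sigma (GPa) = 50133330 / 120960000.0 = 4.14462e-01 GPa
Step 4: Convert to MPa (x1000): sigma = 414.5 MPa


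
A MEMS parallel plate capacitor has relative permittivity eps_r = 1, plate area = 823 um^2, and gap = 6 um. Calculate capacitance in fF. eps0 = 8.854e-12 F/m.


Step 1: Convert area to m^2: A = 823e-12 m^2
Step 2: Convert gap to m: d = 6e-6 m
Step 3: C = eps0 * eps_r * A / d
C = 8.854e-12 * 1 * 823e-12 / 6e-6
Step 4: Convert to fF (multiply by 1e15).
C = 1.21 fF


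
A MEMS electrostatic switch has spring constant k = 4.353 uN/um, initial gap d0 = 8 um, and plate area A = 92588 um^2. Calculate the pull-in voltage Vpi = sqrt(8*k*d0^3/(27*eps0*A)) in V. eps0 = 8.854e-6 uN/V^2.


Step 1: Compute numerator: 8 * k * d0^3 = 8 * 4.353 * 8^3 = 17829.888
Step 2: Compute denominator: 27 * eps0 * A = 27 * 8.854e-6 * 92588 = 22.133902
Step 3: Vpi = sqrt(17829.888 / 22.133902)
Vpi = 28.38 V


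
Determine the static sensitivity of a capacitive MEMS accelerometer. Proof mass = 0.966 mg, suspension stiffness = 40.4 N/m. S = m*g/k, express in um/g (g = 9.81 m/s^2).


Step 1: Convert mass: m = 0.966 mg = 9.66e-07 kg
Step 2: S = m * g / k = 9.66e-07 * 9.81 / 40.4
Step 3: S = 2.35e-07 m/g
Step 4: Convert to um/g: S = 0.235 um/g


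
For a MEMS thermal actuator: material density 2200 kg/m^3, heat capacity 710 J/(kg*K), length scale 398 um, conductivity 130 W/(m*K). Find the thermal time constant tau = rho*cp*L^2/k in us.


Step 1: Convert L to m: L = 398e-6 m
Step 2: L^2 = (398e-6)^2 = 1.58404e-07 m^2
Step 3: tau = 2200 * 710 * 1.58404e-07 / 130 = 1.90328498e-03 s
Step 4: Convert to microseconds (multiply by 1e6).
tau = 1903.285 us


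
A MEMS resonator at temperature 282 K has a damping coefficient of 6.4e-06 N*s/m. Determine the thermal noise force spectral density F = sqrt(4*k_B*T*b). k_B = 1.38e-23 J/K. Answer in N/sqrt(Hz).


Step 1: Compute 4 * k_B * T * b
= 4 * 1.38e-23 * 282 * 6.4e-06
= 9.9625e-26 N^2/Hz
Step 2: F_noise = sqrt(9.9625e-26)
F_noise = 3.16e-13 N/sqrt(Hz)


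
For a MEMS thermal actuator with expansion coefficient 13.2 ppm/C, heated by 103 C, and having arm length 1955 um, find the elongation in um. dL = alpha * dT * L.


Step 1: Convert CTE: alpha = 13.2 ppm/C = 13.2e-6 /C
Step 2: dL = 13.2e-6 * 103 * 1955
dL = 2.658 um


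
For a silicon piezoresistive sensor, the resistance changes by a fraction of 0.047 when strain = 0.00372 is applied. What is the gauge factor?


Step 1: Identify values.
dR/R = 0.047, strain = 0.00372
Step 2: GF = (dR/R) / strain = 0.047 / 0.00372
GF = 12.6


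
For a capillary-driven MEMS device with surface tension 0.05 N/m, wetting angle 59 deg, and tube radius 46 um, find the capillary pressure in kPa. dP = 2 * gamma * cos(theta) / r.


Step 1: cos(59 deg) = 0.515
Step 2: Convert r to m: r = 46e-6 m
Step 3: dP = 2 * 0.05 * 0.515 / 46e-6 = 1119.6 Pa
Step 4: Convert Pa to kPa (divide by 1000).
dP = 1.12 kPa


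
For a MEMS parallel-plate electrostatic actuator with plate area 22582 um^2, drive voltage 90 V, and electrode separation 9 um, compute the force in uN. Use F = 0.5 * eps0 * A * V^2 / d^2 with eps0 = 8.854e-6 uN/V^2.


Step 1: Identify parameters.
eps0 = 8.854e-6 uN/V^2, A = 22582 um^2, V = 90 V, d = 9 um
Step 2: Compute V^2 = 90^2 = 8100
Step 3: Compute d^2 = 9^2 = 81
Step 4: F = 0.5 * 8.854e-6 * 22582 * 8100 / 81
F = 9.997 uN


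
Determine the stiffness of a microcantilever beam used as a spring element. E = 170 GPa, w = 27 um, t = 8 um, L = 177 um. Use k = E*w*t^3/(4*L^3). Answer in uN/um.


Step 1: Convert E to consistent units (1 GPa = 1000 uN/um^2).
E = 170 GPa = 170000 uN/um^2
Step 2: Compute t^3 = 8^3 = 512
Step 3: Compute L^3 = 177^3 = 5545233
Step 4: k = 170000 * 27 * 512 / (4 * 5545233)
k = 105.9505 uN/um


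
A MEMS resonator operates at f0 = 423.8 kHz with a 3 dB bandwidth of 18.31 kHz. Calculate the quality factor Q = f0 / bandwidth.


Step 1: Q = f0 / bandwidth
Step 2: Q = 423.8 / 18.31
Q = 23.1


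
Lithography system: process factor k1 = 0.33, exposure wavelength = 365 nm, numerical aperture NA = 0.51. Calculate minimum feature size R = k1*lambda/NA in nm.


Step 1: Identify values: k1 = 0.33, lambda = 365 nm, NA = 0.51
Step 2: R = k1 * lambda / NA
R = 0.33 * 365 / 0.51
R = 236.2 nm


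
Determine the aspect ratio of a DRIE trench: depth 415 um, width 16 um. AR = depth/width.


Step 1: AR = depth / width
Step 2: AR = 415 / 16
AR = 25.9


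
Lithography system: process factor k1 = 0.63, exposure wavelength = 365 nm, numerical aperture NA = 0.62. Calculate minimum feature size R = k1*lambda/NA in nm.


Step 1: Identify values: k1 = 0.63, lambda = 365 nm, NA = 0.62
Step 2: R = k1 * lambda / NA
R = 0.63 * 365 / 0.62
R = 370.9 nm


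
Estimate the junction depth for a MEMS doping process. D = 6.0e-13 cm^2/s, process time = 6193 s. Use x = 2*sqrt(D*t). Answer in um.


Step 1: Compute D*t = 6.0e-13 * 6193 = 3.7158e-09 cm^2
Step 2: sqrt(D*t) = 6.09574e-05 cm
Step 3: x = 2 * 6.09574e-05 cm = 1.219148e-04 cm
Step 4: Convert to um (1 cm = 1e4 um): x = 1.219 um


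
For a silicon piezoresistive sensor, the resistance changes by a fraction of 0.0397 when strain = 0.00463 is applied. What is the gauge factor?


Step 1: Identify values.
dR/R = 0.0397, strain = 0.00463
Step 2: GF = (dR/R) / strain = 0.0397 / 0.00463
GF = 8.6


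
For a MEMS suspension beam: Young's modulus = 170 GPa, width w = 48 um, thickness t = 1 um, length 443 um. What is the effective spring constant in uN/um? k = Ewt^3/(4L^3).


Step 1: Convert E to consistent units (1 GPa = 1000 uN/um^2).
E = 170 GPa = 170000 uN/um^2
Step 2: Compute t^3 = 1^3 = 1
Step 3: Compute L^3 = 443^3 = 86938307
Step 4: k = 170000 * 48 * 1 / (4 * 86938307)
k = 0.0235 uN/um


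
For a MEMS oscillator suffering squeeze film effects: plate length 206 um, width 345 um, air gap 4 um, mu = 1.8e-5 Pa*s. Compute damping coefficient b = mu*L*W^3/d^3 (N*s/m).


Step 1: Convert to SI.
L = 206e-6 m, W = 345e-6 m, d = 4e-6 m
Step 2: W^3 = (345e-6)^3 = 4.11e-11 m^3
Step 3: d^3 = (4e-6)^3 = 6.40e-17 m^3
Step 4: b = 1.8e-5 * 206e-6 * 4.11e-11 / 6.40e-17
b = 2.38e-03 N*s/m


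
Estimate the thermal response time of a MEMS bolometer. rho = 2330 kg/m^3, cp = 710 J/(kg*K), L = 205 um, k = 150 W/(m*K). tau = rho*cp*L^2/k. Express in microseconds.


Step 1: Convert L to m: L = 205e-6 m
Step 2: L^2 = (205e-6)^2 = 4.2025e-08 m^2
Step 3: tau = 2330 * 710 * 4.2025e-08 / 150 = 4.634797e-04 s
Step 4: Convert to microseconds (multiply by 1e6).
tau = 463.48 us


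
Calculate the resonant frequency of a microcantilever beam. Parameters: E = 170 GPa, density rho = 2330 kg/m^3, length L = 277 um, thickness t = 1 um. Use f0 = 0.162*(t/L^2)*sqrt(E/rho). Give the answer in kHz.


Step 1: Convert units to SI.
t_SI = 1e-6 m, L_SI = 277e-6 m
Step 2: Calculate sqrt(E/rho).
sqrt(170e9 / 2330) = 8541.74 m/s
Step 3: Compute f0.
f0 = 0.162 * 1e-6 / (277e-6)^2 * 8541.74 = 18034.4 Hz = 18.03 kHz


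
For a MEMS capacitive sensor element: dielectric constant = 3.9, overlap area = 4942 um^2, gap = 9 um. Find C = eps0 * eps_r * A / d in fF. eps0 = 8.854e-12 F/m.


Step 1: Convert area to m^2: A = 4942e-12 m^2
Step 2: Convert gap to m: d = 9e-6 m
Step 3: C = eps0 * eps_r * A / d
C = 8.854e-12 * 3.9 * 4942e-12 / 9e-6
Step 4: Convert to fF (multiply by 1e15).
C = 18.96 fF


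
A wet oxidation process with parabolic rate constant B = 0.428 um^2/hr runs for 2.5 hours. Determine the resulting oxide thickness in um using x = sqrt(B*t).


Step 1: Compute B*t = 0.428 * 2.5 = 1.07
Step 2: x = sqrt(1.07)
x = 1.034 um


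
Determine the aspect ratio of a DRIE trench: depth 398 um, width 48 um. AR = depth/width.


Step 1: AR = depth / width
Step 2: AR = 398 / 48
AR = 8.3


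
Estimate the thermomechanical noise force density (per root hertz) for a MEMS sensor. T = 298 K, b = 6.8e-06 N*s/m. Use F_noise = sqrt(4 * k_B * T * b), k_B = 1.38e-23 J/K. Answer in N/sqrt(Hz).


Step 1: Compute 4 * k_B * T * b
= 4 * 1.38e-23 * 298 * 6.8e-06
= 1.1186e-25 N^2/Hz
Step 2: F_noise = sqrt(1.1186e-25)
F_noise = 3.34e-13 N/sqrt(Hz)


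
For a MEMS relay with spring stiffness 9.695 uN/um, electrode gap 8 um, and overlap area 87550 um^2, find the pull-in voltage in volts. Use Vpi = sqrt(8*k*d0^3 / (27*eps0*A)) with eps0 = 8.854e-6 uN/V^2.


Step 1: Compute numerator: 8 * k * d0^3 = 8 * 9.695 * 8^3 = 39710.72
Step 2: Compute denominator: 27 * eps0 * A = 27 * 8.854e-6 * 87550 = 20.929528
Step 3: Vpi = sqrt(39710.72 / 20.929528)
Vpi = 43.56 V


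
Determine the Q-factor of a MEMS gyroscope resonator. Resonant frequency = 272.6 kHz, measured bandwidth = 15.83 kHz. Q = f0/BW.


Step 1: Q = f0 / bandwidth
Step 2: Q = 272.6 / 15.83
Q = 17.2


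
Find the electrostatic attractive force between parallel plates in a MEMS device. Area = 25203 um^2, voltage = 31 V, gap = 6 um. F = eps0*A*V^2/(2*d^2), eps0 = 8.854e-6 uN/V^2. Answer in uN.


Step 1: Identify parameters.
eps0 = 8.854e-6 uN/V^2, A = 25203 um^2, V = 31 V, d = 6 um
Step 2: Compute V^2 = 31^2 = 961
Step 3: Compute d^2 = 6^2 = 36
Step 4: F = 0.5 * 8.854e-6 * 25203 * 961 / 36
F = 2.978 uN


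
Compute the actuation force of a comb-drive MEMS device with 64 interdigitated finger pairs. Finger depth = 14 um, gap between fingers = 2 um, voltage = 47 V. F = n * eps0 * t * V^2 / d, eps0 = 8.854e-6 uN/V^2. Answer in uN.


Step 1: Parameters: n=64, eps0=8.854e-6 uN/V^2, t=14 um, V=47 V, d=2 um
Step 2: V^2 = 2209
Step 3: F = 64 * 8.854e-6 * 14 * 2209 / 2
F = 8.762 uN


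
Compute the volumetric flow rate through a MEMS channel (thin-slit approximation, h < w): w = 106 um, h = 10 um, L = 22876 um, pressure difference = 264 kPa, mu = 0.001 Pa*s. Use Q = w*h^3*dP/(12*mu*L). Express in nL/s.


Step 1: Convert all dimensions to SI (meters).
w = 106e-6 m, h = 10e-6 m, L = 22876e-6 m, dP = 264e3 Pa
Step 2: Q = w * h^3 * dP / (12 * mu * L)
Q = 106e-6 * (10e-6)^3 * 264e3 / (12 * 0.001 * 22876e-6) = 1.019409e-10 m^3/s
Step 3: Convert Q from m^3/s to nL/s (1 m^3 = 1e12 nL, so multiply by 1e12).
Q = 101.941 nL/s


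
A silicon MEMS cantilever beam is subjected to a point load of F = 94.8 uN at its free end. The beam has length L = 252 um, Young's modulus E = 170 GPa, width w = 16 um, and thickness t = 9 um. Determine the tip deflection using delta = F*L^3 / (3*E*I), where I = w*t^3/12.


Step 1: Calculate the second moment of area.
I = w * t^3 / 12 = 16 * 9^3 / 12 = 972.0 um^4
Step 2: Convert E to consistent units (1 GPa = 1000 uN/um^2).
E = 170 GPa = 170000 uN/um^2
Step 3: Calculate tip deflection.
delta = F * L^3 / (3 * E * I)
delta = 94.8 * 252^3 / (3 * 170000 * 972.0)
delta = 3.0604 um


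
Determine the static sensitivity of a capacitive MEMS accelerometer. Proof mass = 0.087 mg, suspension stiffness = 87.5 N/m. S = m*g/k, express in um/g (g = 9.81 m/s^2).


Step 1: Convert mass: m = 0.087 mg = 8.70e-08 kg
Step 2: S = m * g / k = 8.70e-08 * 9.81 / 87.5
Step 3: S = 9.75e-09 m/g
Step 4: Convert to um/g: S = 0.01 um/g


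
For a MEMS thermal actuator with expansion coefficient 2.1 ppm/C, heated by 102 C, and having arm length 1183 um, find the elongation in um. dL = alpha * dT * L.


Step 1: Convert CTE: alpha = 2.1 ppm/C = 2.1e-6 /C
Step 2: dL = 2.1e-6 * 102 * 1183
dL = 0.2534 um


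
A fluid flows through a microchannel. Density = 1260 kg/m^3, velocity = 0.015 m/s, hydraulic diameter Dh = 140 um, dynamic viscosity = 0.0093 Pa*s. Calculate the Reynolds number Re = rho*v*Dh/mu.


Step 1: Convert Dh to meters: Dh = 140e-6 m
Step 2: Re = rho * v * Dh / mu
Re = 1260 * 0.015 * 140e-6 / 0.0093
Re = 0.285


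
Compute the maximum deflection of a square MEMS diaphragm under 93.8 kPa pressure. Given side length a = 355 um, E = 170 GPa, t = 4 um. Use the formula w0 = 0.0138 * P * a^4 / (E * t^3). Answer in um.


Step 1: Convert pressure to compatible units (E is in GPa, so P in GPa).
P = 93.8 kPa = 93.8e-6 GPa
Step 2: Compute numerator: 0.0138 * P * a^4.
a^4 = 355^4 = 15882300625
numerator = 0.0138 * 93.8e-6 * 15882300625 = 2.055869e+04
Step 3: Compute denominator: E * t^3 = 170 * 4^3 = 10880
Step 4: w0 = numerator / denominator = 2.055869e+04 / 10880 = 1.8896 um


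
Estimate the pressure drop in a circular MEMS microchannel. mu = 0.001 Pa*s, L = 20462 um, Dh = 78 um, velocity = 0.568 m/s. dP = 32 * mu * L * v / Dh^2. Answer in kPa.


Step 1: Convert to SI: L = 20462e-6 m, Dh = 78e-6 m
Step 2: dP = 32 * 0.001 * 20462e-6 * 0.568 / (78e-6)^2
Step 3: dP = 61130.39 Pa
Step 4: Convert to kPa: dP = 61.13 kPa


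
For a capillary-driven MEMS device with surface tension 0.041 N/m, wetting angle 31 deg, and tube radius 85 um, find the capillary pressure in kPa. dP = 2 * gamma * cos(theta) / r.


Step 1: cos(31 deg) = 0.8572
Step 2: Convert r to m: r = 85e-6 m
Step 3: dP = 2 * 0.041 * 0.8572 / 85e-6 = 826.9 Pa
Step 4: Convert Pa to kPa (divide by 1000).
dP = 0.83 kPa


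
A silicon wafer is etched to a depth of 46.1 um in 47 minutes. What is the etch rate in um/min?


Step 1: Etch rate = depth / time
Step 2: rate = 46.1 / 47
rate = 0.981 um/min


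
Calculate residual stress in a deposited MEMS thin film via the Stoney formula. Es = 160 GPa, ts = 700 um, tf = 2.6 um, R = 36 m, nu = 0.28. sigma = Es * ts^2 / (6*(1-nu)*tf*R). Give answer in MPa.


Step 1: Compute numerator: Es * ts^2 = 160 * 700^2 = 78400000 (GPa*um^2)
Step 2: Compute denominator (R in um): 6*(1-nu)*tf*R = 6*0.72*2.6*36e6 = 404352000.0 (um^2)
Step 3: sigma (GPa) = 78400000 / 404352000.0 = 1.9389e-01 GPa
Step 4: Convert to MPa (x1000): sigma = 193.9 MPa


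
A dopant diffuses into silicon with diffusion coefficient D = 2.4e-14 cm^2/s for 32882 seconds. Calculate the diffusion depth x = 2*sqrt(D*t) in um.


Step 1: Compute D*t = 2.4e-14 * 32882 = 7.89168e-10 cm^2
Step 2: sqrt(D*t) = 2.8092e-05 cm
Step 3: x = 2 * 2.8092e-05 cm = 5.6184e-05 cm
Step 4: Convert to um (1 cm = 1e4 um): x = 0.562 um


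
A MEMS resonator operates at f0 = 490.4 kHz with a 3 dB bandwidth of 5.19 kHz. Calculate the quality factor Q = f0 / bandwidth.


Step 1: Q = f0 / bandwidth
Step 2: Q = 490.4 / 5.19
Q = 94.5


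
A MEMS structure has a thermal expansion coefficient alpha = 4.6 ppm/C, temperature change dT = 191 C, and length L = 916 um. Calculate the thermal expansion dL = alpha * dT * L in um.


Step 1: Convert CTE: alpha = 4.6 ppm/C = 4.6e-6 /C
Step 2: dL = 4.6e-6 * 191 * 916
dL = 0.8048 um


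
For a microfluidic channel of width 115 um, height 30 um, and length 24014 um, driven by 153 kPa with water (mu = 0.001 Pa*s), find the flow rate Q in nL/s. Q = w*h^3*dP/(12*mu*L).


Step 1: Convert all dimensions to SI (meters).
w = 115e-6 m, h = 30e-6 m, L = 24014e-6 m, dP = 153e3 Pa
Step 2: Q = w * h^3 * dP / (12 * mu * L)
Q = 115e-6 * (30e-6)^3 * 153e3 / (12 * 0.001 * 24014e-6) = 1.6485696e-09 m^3/s
Step 3: Convert Q from m^3/s to nL/s (1 m^3 = 1e12 nL, so multiply by 1e12).
Q = 1648.57 nL/s


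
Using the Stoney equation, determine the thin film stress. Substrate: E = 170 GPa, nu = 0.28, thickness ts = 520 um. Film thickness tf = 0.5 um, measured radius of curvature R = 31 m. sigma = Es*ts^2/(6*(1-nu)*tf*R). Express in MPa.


Step 1: Compute numerator: Es * ts^2 = 170 * 520^2 = 45968000 (GPa*um^2)
Step 2: Compute denominator (R in um): 6*(1-nu)*tf*R = 6*0.72*0.5*31e6 = 66960000.0 (um^2)
Step 3: sigma (GPa) = 45968000 / 66960000.0 = 6.86499e-01 GPa
Step 4: Convert to MPa (x1000): sigma = 686.5 MPa


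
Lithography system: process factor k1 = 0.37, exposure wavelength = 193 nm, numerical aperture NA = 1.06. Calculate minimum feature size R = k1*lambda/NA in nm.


Step 1: Identify values: k1 = 0.37, lambda = 193 nm, NA = 1.06
Step 2: R = k1 * lambda / NA
R = 0.37 * 193 / 1.06
R = 67.4 nm


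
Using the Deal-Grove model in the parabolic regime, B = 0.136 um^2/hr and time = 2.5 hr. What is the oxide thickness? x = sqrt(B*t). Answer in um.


Step 1: Compute B*t = 0.136 * 2.5 = 0.34
Step 2: x = sqrt(0.34)
x = 0.583 um


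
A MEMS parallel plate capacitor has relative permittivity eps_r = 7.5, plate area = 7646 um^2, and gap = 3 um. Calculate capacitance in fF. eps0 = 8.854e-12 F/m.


Step 1: Convert area to m^2: A = 7646e-12 m^2
Step 2: Convert gap to m: d = 3e-6 m
Step 3: C = eps0 * eps_r * A / d
C = 8.854e-12 * 7.5 * 7646e-12 / 3e-6
Step 4: Convert to fF (multiply by 1e15).
C = 169.24 fF


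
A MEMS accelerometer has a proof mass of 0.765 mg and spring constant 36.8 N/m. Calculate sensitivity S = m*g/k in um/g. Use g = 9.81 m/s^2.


Step 1: Convert mass: m = 0.765 mg = 7.65e-07 kg
Step 2: S = m * g / k = 7.65e-07 * 9.81 / 36.8
Step 3: S = 2.04e-07 m/g
Step 4: Convert to um/g: S = 0.204 um/g


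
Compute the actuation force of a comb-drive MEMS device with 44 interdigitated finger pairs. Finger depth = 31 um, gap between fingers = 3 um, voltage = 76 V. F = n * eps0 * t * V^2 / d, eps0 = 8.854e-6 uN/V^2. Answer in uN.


Step 1: Parameters: n=44, eps0=8.854e-6 uN/V^2, t=31 um, V=76 V, d=3 um
Step 2: V^2 = 5776
Step 3: F = 44 * 8.854e-6 * 31 * 5776 / 3
F = 23.252 uN


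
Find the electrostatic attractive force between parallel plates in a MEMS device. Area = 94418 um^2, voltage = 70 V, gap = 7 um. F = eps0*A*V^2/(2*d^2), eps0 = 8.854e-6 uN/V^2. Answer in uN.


Step 1: Identify parameters.
eps0 = 8.854e-6 uN/V^2, A = 94418 um^2, V = 70 V, d = 7 um
Step 2: Compute V^2 = 70^2 = 4900
Step 3: Compute d^2 = 7^2 = 49
Step 4: F = 0.5 * 8.854e-6 * 94418 * 4900 / 49
F = 41.799 uN


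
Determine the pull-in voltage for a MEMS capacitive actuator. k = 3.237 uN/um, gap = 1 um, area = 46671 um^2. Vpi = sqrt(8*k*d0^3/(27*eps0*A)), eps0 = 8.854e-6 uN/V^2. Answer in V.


Step 1: Compute numerator: 8 * k * d0^3 = 8 * 3.237 * 1^3 = 25.896
Step 2: Compute denominator: 27 * eps0 * A = 27 * 8.854e-6 * 46671 = 11.157076
Step 3: Vpi = sqrt(25.896 / 11.157076)
Vpi = 1.52 V


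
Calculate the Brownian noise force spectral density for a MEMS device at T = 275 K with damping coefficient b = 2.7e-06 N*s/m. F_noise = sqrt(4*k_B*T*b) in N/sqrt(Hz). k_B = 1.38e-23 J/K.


Step 1: Compute 4 * k_B * T * b
= 4 * 1.38e-23 * 275 * 2.7e-06
= 4.0986e-26 N^2/Hz
Step 2: F_noise = sqrt(4.0986e-26)
F_noise = 2.02e-13 N/sqrt(Hz)


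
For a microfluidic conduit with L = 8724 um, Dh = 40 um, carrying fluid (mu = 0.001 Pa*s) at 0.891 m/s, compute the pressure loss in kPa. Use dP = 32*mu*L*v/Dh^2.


Step 1: Convert to SI: L = 8724e-6 m, Dh = 40e-6 m
Step 2: dP = 32 * 0.001 * 8724e-6 * 0.891 / (40e-6)^2
Step 3: dP = 155461.68 Pa
Step 4: Convert to kPa: dP = 155.46 kPa


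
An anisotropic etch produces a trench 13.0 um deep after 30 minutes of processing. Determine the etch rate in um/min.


Step 1: Etch rate = depth / time
Step 2: rate = 13.0 / 30
rate = 0.433 um/min


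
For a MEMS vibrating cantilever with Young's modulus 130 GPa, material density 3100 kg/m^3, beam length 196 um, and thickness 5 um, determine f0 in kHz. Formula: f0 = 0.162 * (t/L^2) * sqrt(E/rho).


Step 1: Convert units to SI.
t_SI = 5e-6 m, L_SI = 196e-6 m
Step 2: Calculate sqrt(E/rho).
sqrt(130e9 / 3100) = 6475.76 m/s
Step 3: Compute f0.
f0 = 0.162 * 5e-6 / (196e-6)^2 * 6475.76 = 136541.2 Hz = 136.54 kHz


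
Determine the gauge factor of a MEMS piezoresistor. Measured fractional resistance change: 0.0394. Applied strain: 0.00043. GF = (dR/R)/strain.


Step 1: Identify values.
dR/R = 0.0394, strain = 0.00043
Step 2: GF = (dR/R) / strain = 0.0394 / 0.00043
GF = 91.6


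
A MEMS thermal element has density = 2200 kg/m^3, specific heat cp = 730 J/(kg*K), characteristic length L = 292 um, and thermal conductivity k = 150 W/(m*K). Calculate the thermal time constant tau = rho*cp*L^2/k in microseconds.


Step 1: Convert L to m: L = 292e-6 m
Step 2: L^2 = (292e-6)^2 = 8.5264e-08 m^2
Step 3: tau = 2200 * 730 * 8.5264e-08 / 150 = 9.1289323e-04 s
Step 4: Convert to microseconds (multiply by 1e6).
tau = 912.893 us


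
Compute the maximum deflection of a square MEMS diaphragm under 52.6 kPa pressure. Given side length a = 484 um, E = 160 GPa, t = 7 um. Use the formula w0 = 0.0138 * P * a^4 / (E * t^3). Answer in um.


Step 1: Convert pressure to compatible units (E is in GPa, so P in GPa).
P = 52.6 kPa = 52.6e-6 GPa
Step 2: Compute numerator: 0.0138 * P * a^4.
a^4 = 484^4 = 54875873536
numerator = 0.0138 * 52.6e-6 * 54875873536 = 3.98333e+04
Step 3: Compute denominator: E * t^3 = 160 * 7^3 = 54880
Step 4: w0 = numerator / denominator = 3.98333e+04 / 54880 = 0.7258 um


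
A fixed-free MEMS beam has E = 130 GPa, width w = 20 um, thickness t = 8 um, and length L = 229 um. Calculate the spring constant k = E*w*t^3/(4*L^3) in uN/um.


Step 1: Convert E to consistent units (1 GPa = 1000 uN/um^2).
E = 130 GPa = 130000 uN/um^2
Step 2: Compute t^3 = 8^3 = 512
Step 3: Compute L^3 = 229^3 = 12008989
Step 4: k = 130000 * 20 * 512 / (4 * 12008989)
k = 27.7126 uN/um


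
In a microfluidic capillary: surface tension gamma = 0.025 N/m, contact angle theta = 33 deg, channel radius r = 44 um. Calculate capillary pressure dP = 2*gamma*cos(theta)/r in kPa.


Step 1: cos(33 deg) = 0.8387
Step 2: Convert r to m: r = 44e-6 m
Step 3: dP = 2 * 0.025 * 0.8387 / 44e-6 = 953.1 Pa
Step 4: Convert Pa to kPa (divide by 1000).
dP = 0.95 kPa


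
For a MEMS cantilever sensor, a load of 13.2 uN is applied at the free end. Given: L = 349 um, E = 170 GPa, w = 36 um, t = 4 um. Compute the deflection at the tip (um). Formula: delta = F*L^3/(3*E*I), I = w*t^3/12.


Step 1: Calculate the second moment of area.
I = w * t^3 / 12 = 36 * 4^3 / 12 = 192.0 um^4
Step 2: Convert E to consistent units (1 GPa = 1000 uN/um^2).
E = 170 GPa = 170000 uN/um^2
Step 3: Calculate tip deflection.
delta = F * L^3 / (3 * E * I)
delta = 13.2 * 349^3 / (3 * 170000 * 192.0)
delta = 5.7303 um


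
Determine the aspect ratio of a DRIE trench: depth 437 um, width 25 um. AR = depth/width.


Step 1: AR = depth / width
Step 2: AR = 437 / 25
AR = 17.5


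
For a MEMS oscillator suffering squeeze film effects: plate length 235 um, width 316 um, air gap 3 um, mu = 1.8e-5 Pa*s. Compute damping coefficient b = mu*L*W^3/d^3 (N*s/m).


Step 1: Convert to SI.
L = 235e-6 m, W = 316e-6 m, d = 3e-6 m
Step 2: W^3 = (316e-6)^3 = 3.16e-11 m^3
Step 3: d^3 = (3e-6)^3 = 2.70e-17 m^3
Step 4: b = 1.8e-5 * 235e-6 * 3.16e-11 / 2.70e-17
b = 4.94e-03 N*s/m


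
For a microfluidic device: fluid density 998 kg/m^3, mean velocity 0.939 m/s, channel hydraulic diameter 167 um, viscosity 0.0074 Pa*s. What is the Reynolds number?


Step 1: Convert Dh to meters: Dh = 167e-6 m
Step 2: Re = rho * v * Dh / mu
Re = 998 * 0.939 * 167e-6 / 0.0074
Re = 21.149


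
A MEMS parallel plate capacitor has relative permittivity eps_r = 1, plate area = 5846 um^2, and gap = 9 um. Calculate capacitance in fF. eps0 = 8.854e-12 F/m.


Step 1: Convert area to m^2: A = 5846e-12 m^2
Step 2: Convert gap to m: d = 9e-6 m
Step 3: C = eps0 * eps_r * A / d
C = 8.854e-12 * 1 * 5846e-12 / 9e-6
Step 4: Convert to fF (multiply by 1e15).
C = 5.75 fF


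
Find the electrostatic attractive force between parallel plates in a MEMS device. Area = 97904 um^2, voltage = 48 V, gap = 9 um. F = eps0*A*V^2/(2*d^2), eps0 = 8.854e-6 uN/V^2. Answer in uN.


Step 1: Identify parameters.
eps0 = 8.854e-6 uN/V^2, A = 97904 um^2, V = 48 V, d = 9 um
Step 2: Compute V^2 = 48^2 = 2304
Step 3: Compute d^2 = 9^2 = 81
Step 4: F = 0.5 * 8.854e-6 * 97904 * 2304 / 81
F = 12.328 uN


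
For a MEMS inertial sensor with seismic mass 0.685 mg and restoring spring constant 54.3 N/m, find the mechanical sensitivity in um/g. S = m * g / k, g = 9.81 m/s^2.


Step 1: Convert mass: m = 0.685 mg = 6.85e-07 kg
Step 2: S = m * g / k = 6.85e-07 * 9.81 / 54.3
Step 3: S = 1.24e-07 m/g
Step 4: Convert to um/g: S = 0.124 um/g


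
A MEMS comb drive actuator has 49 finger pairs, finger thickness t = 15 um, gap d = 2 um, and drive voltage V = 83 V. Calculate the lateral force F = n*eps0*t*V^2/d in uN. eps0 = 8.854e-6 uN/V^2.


Step 1: Parameters: n=49, eps0=8.854e-6 uN/V^2, t=15 um, V=83 V, d=2 um
Step 2: V^2 = 6889
Step 3: F = 49 * 8.854e-6 * 15 * 6889 / 2
F = 22.416 uN


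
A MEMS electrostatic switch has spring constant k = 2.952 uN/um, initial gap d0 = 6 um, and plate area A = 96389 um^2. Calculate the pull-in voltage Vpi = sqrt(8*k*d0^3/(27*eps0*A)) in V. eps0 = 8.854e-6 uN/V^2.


Step 1: Compute numerator: 8 * k * d0^3 = 8 * 2.952 * 6^3 = 5101.056
Step 2: Compute denominator: 27 * eps0 * A = 27 * 8.854e-6 * 96389 = 23.042562
Step 3: Vpi = sqrt(5101.056 / 23.042562)
Vpi = 14.88 V


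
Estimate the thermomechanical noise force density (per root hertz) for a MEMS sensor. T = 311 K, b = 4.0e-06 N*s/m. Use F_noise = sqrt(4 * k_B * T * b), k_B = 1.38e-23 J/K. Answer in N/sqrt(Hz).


Step 1: Compute 4 * k_B * T * b
= 4 * 1.38e-23 * 311 * 4.0e-06
= 6.8669e-26 N^2/Hz
Step 2: F_noise = sqrt(6.8669e-26)
F_noise = 2.62e-13 N/sqrt(Hz)


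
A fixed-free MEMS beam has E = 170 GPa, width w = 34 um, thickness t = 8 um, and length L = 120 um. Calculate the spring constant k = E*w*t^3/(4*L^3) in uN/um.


Step 1: Convert E to consistent units (1 GPa = 1000 uN/um^2).
E = 170 GPa = 170000 uN/um^2
Step 2: Compute t^3 = 8^3 = 512
Step 3: Compute L^3 = 120^3 = 1728000
Step 4: k = 170000 * 34 * 512 / (4 * 1728000)
k = 428.1481 uN/um


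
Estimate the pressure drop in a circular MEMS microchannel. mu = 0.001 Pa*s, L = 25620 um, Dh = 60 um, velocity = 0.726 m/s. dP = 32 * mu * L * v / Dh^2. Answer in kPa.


Step 1: Convert to SI: L = 25620e-6 m, Dh = 60e-6 m
Step 2: dP = 32 * 0.001 * 25620e-6 * 0.726 / (60e-6)^2
Step 3: dP = 165334.40 Pa
Step 4: Convert to kPa: dP = 165.33 kPa


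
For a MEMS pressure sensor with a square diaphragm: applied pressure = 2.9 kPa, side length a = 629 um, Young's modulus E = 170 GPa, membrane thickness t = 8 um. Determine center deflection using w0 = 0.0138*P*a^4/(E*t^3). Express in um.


Step 1: Convert pressure to compatible units (E is in GPa, so P in GPa).
P = 2.9 kPa = 2.9e-6 GPa
Step 2: Compute numerator: 0.0138 * P * a^4.
a^4 = 629^4 = 156531800881
numerator = 0.0138 * 2.9e-6 * 156531800881 = 6.264e+03
Step 3: Compute denominator: E * t^3 = 170 * 8^3 = 87040
Step 4: w0 = numerator / denominator = 6.264e+03 / 87040 = 0.072 um


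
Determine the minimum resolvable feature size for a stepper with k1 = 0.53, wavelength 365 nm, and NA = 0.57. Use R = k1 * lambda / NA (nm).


Step 1: Identify values: k1 = 0.53, lambda = 365 nm, NA = 0.57
Step 2: R = k1 * lambda / NA
R = 0.53 * 365 / 0.57
R = 339.4 nm


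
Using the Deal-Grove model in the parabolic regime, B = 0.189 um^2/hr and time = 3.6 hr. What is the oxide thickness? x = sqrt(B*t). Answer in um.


Step 1: Compute B*t = 0.189 * 3.6 = 0.6804
Step 2: x = sqrt(0.6804)
x = 0.825 um


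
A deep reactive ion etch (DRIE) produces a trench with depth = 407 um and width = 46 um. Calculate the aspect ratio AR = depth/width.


Step 1: AR = depth / width
Step 2: AR = 407 / 46
AR = 8.8


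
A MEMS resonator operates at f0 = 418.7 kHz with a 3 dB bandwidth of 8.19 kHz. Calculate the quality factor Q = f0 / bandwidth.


Step 1: Q = f0 / bandwidth
Step 2: Q = 418.7 / 8.19
Q = 51.1


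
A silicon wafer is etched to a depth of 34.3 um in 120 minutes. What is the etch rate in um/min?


Step 1: Etch rate = depth / time
Step 2: rate = 34.3 / 120
rate = 0.286 um/min


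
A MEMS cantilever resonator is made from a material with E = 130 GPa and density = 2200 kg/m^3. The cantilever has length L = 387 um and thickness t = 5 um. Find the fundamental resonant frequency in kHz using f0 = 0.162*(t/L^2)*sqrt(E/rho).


Step 1: Convert units to SI.
t_SI = 5e-6 m, L_SI = 387e-6 m
Step 2: Calculate sqrt(E/rho).
sqrt(130e9 / 2200) = 7687.06 m/s
Step 3: Compute f0.
f0 = 0.162 * 5e-6 / (387e-6)^2 * 7687.06 = 41574.1 Hz = 41.57 kHz


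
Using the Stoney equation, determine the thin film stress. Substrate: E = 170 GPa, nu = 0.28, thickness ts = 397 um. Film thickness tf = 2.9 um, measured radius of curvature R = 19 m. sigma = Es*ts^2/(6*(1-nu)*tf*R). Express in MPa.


Step 1: Compute numerator: Es * ts^2 = 170 * 397^2 = 26793530 (GPa*um^2)
Step 2: Compute denominator (R in um): 6*(1-nu)*tf*R = 6*0.72*2.9*19e6 = 238032000.0 (um^2)
Step 3: sigma (GPa) = 26793530 / 238032000.0 = 1.12563e-01 GPa
Step 4: Convert to MPa (x1000): sigma = 112.6 MPa


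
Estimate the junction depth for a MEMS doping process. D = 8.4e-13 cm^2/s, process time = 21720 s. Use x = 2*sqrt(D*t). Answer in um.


Step 1: Compute D*t = 8.4e-13 * 21720 = 1.82448e-08 cm^2
Step 2: sqrt(D*t) = 1.35073e-04 cm
Step 3: x = 2 * 1.35073e-04 cm = 2.70146e-04 cm
Step 4: Convert to um (1 cm = 1e4 um): x = 2.701 um


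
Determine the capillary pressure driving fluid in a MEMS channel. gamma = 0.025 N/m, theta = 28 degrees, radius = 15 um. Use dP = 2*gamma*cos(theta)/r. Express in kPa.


Step 1: cos(28 deg) = 0.8829
Step 2: Convert r to m: r = 15e-6 m
Step 3: dP = 2 * 0.025 * 0.8829 / 15e-6 = 2943.0 Pa
Step 4: Convert Pa to kPa (divide by 1000).
dP = 2.94 kPa


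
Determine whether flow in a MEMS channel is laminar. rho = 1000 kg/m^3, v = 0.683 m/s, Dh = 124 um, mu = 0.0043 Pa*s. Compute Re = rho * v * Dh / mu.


Step 1: Convert Dh to meters: Dh = 124e-6 m
Step 2: Re = rho * v * Dh / mu
Re = 1000 * 0.683 * 124e-6 / 0.0043
Re = 19.696
Since Re = 19.696 is below ~2300, the flow is laminar.


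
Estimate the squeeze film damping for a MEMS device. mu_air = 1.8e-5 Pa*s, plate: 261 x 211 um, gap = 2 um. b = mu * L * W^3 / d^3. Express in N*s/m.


Step 1: Convert to SI.
L = 261e-6 m, W = 211e-6 m, d = 2e-6 m
Step 2: W^3 = (211e-6)^3 = 9.39e-12 m^3
Step 3: d^3 = (2e-6)^3 = 8.00e-18 m^3
Step 4: b = 1.8e-5 * 261e-6 * 9.39e-12 / 8.00e-18
b = 5.52e-03 N*s/m


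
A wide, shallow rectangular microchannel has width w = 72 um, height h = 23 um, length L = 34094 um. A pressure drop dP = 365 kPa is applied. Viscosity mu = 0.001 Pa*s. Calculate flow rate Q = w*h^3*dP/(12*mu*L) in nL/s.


Step 1: Convert all dimensions to SI (meters).
w = 72e-6 m, h = 23e-6 m, L = 34094e-6 m, dP = 365e3 Pa
Step 2: Q = w * h^3 * dP / (12 * mu * L)
Q = 72e-6 * (23e-6)^3 * 365e3 / (12 * 0.001 * 34094e-6) = 7.8153722e-10 m^3/s
Step 3: Convert Q from m^3/s to nL/s (1 m^3 = 1e12 nL, so multiply by 1e12).
Q = 781.537 nL/s


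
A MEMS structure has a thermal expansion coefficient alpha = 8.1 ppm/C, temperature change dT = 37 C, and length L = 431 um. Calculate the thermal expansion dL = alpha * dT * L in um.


Step 1: Convert CTE: alpha = 8.1 ppm/C = 8.1e-6 /C
Step 2: dL = 8.1e-6 * 37 * 431
dL = 0.1292 um


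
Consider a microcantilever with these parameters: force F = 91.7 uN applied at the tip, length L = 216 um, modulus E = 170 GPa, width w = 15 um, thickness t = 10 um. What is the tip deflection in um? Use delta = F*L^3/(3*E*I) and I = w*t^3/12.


Step 1: Calculate the second moment of area.
I = w * t^3 / 12 = 15 * 10^3 / 12 = 1250.0 um^4
Step 2: Convert E to consistent units (1 GPa = 1000 uN/um^2).
E = 170 GPa = 170000 uN/um^2
Step 3: Calculate tip deflection.
delta = F * L^3 / (3 * E * I)
delta = 91.7 * 216^3 / (3 * 170000 * 1250.0)
delta = 1.4496 um


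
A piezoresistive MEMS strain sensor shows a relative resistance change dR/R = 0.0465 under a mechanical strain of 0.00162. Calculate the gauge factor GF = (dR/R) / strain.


Step 1: Identify values.
dR/R = 0.0465, strain = 0.00162
Step 2: GF = (dR/R) / strain = 0.0465 / 0.00162
GF = 28.7


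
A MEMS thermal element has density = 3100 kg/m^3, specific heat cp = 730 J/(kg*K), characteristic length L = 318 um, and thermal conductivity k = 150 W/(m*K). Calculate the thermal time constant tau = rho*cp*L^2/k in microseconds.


Step 1: Convert L to m: L = 318e-6 m
Step 2: L^2 = (318e-6)^2 = 1.01124e-07 m^2
Step 3: tau = 3100 * 730 * 1.01124e-07 / 150 = 1.52562408e-03 s
Step 4: Convert to microseconds (multiply by 1e6).
tau = 1525.624 us


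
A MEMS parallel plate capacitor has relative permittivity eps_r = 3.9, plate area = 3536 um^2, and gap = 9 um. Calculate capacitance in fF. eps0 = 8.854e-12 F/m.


Step 1: Convert area to m^2: A = 3536e-12 m^2
Step 2: Convert gap to m: d = 9e-6 m
Step 3: C = eps0 * eps_r * A / d
C = 8.854e-12 * 3.9 * 3536e-12 / 9e-6
Step 4: Convert to fF (multiply by 1e15).
C = 13.57 fF


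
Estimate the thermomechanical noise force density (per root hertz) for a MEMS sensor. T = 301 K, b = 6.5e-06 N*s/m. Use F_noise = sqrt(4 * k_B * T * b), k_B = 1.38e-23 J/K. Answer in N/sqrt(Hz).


Step 1: Compute 4 * k_B * T * b
= 4 * 1.38e-23 * 301 * 6.5e-06
= 1.0800e-25 N^2/Hz
Step 2: F_noise = sqrt(1.0800e-25)
F_noise = 3.29e-13 N/sqrt(Hz)


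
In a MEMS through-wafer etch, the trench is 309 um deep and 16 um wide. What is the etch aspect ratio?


Step 1: AR = depth / width
Step 2: AR = 309 / 16
AR = 19.3


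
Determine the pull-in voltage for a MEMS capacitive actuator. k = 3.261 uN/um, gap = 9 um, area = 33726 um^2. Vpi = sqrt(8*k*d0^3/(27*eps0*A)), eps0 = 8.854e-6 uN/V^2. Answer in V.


Step 1: Compute numerator: 8 * k * d0^3 = 8 * 3.261 * 9^3 = 19018.152
Step 2: Compute denominator: 27 * eps0 * A = 27 * 8.854e-6 * 33726 = 8.06247
Step 3: Vpi = sqrt(19018.152 / 8.06247)
Vpi = 48.57 V


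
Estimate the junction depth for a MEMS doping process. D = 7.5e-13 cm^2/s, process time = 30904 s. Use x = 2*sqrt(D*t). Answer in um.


Step 1: Compute D*t = 7.5e-13 * 30904 = 2.3178e-08 cm^2
Step 2: sqrt(D*t) = 1.52243e-04 cm
Step 3: x = 2 * 1.52243e-04 cm = 3.04486e-04 cm
Step 4: Convert to um (1 cm = 1e4 um): x = 3.045 um


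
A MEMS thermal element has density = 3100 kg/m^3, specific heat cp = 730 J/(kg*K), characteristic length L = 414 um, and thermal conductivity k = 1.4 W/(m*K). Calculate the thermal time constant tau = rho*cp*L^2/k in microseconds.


Step 1: Convert L to m: L = 414e-6 m
Step 2: L^2 = (414e-6)^2 = 1.71396e-07 m^2
Step 3: tau = 3100 * 730 * 1.71396e-07 / 1.4 = 2.7704939143e-01 s
Step 4: Convert to microseconds (multiply by 1e6).
tau = 277049.391 us


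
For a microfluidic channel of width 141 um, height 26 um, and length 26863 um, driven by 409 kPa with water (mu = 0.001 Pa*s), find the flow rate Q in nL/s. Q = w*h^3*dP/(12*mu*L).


Step 1: Convert all dimensions to SI (meters).
w = 141e-6 m, h = 26e-6 m, L = 26863e-6 m, dP = 409e3 Pa
Step 2: Q = w * h^3 * dP / (12 * mu * L)
Q = 141e-6 * (26e-6)^3 * 409e3 / (12 * 0.001 * 26863e-6) = 3.1443198e-09 m^3/s
Step 3: Convert Q from m^3/s to nL/s (1 m^3 = 1e12 nL, so multiply by 1e12).
Q = 3144.32 nL/s


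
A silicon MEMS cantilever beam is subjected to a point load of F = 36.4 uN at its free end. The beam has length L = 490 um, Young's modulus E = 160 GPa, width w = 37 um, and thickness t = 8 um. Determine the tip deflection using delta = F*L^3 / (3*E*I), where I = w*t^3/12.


Step 1: Calculate the second moment of area.
I = w * t^3 / 12 = 37 * 8^3 / 12 = 1578.6667 um^4
Step 2: Convert E to consistent units (1 GPa = 1000 uN/um^2).
E = 160 GPa = 160000 uN/um^2
Step 3: Calculate tip deflection.
delta = F * L^3 / (3 * E * I)
delta = 36.4 * 490^3 / (3 * 160000 * 1578.6667)
delta = 5.6514 um


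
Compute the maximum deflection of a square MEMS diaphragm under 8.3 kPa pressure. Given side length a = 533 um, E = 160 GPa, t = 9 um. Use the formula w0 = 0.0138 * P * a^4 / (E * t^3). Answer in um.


Step 1: Convert pressure to compatible units (E is in GPa, so P in GPa).
P = 8.3 kPa = 8.3e-6 GPa
Step 2: Compute numerator: 0.0138 * P * a^4.
a^4 = 533^4 = 80706559921
numerator = 0.0138 * 8.3e-6 * 80706559921 = 9.2441e+03
Step 3: Compute denominator: E * t^3 = 160 * 9^3 = 116640
Step 4: w0 = numerator / denominator = 9.2441e+03 / 116640 = 0.0793 um
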